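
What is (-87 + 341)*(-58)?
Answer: -14732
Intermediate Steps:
(-87 + 341)*(-58) = 254*(-58) = -14732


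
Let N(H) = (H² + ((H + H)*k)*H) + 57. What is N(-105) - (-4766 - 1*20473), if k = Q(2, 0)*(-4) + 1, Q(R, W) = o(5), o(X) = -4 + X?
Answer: -29829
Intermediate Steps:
Q(R, W) = 1 (Q(R, W) = -4 + 5 = 1)
k = -3 (k = 1*(-4) + 1 = -4 + 1 = -3)
N(H) = 57 - 5*H² (N(H) = (H² + ((H + H)*(-3))*H) + 57 = (H² + ((2*H)*(-3))*H) + 57 = (H² + (-6*H)*H) + 57 = (H² - 6*H²) + 57 = -5*H² + 57 = 57 - 5*H²)
N(-105) - (-4766 - 1*20473) = (57 - 5*(-105)²) - (-4766 - 1*20473) = (57 - 5*11025) - (-4766 - 20473) = (57 - 55125) - 1*(-25239) = -55068 + 25239 = -29829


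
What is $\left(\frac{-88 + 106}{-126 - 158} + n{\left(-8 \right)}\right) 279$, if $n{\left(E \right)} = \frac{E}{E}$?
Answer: $\frac{37107}{142} \approx 261.32$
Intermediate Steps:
$n{\left(E \right)} = 1$
$\left(\frac{-88 + 106}{-126 - 158} + n{\left(-8 \right)}\right) 279 = \left(\frac{-88 + 106}{-126 - 158} + 1\right) 279 = \left(\frac{18}{-284} + 1\right) 279 = \left(18 \left(- \frac{1}{284}\right) + 1\right) 279 = \left(- \frac{9}{142} + 1\right) 279 = \frac{133}{142} \cdot 279 = \frac{37107}{142}$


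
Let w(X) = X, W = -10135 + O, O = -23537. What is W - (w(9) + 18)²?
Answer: -34401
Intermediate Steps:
W = -33672 (W = -10135 - 23537 = -33672)
W - (w(9) + 18)² = -33672 - (9 + 18)² = -33672 - 1*27² = -33672 - 1*729 = -33672 - 729 = -34401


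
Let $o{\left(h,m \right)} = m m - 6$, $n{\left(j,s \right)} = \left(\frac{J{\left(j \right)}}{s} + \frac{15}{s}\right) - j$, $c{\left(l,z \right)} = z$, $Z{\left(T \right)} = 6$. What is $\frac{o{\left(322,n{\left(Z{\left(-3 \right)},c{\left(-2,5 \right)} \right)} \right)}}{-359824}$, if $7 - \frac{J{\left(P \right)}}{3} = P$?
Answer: $\frac{3}{4497800} \approx 6.6699 \cdot 10^{-7}$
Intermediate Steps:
$J{\left(P \right)} = 21 - 3 P$
$n{\left(j,s \right)} = - j + \frac{15}{s} + \frac{21 - 3 j}{s}$ ($n{\left(j,s \right)} = \left(\frac{21 - 3 j}{s} + \frac{15}{s}\right) - j = \left(\frac{15}{s} + \frac{21 - 3 j}{s}\right) - j = - j + \frac{15}{s} + \frac{21 - 3 j}{s}$)
$o{\left(h,m \right)} = -6 + m^{2}$ ($o{\left(h,m \right)} = m^{2} - 6 = -6 + m^{2}$)
$\frac{o{\left(322,n{\left(Z{\left(-3 \right)},c{\left(-2,5 \right)} \right)} \right)}}{-359824} = \frac{-6 + \left(\frac{36 - 18 - 6 \cdot 5}{5}\right)^{2}}{-359824} = \left(-6 + \left(\frac{36 - 18 - 30}{5}\right)^{2}\right) \left(- \frac{1}{359824}\right) = \left(-6 + \left(\frac{1}{5} \left(-12\right)\right)^{2}\right) \left(- \frac{1}{359824}\right) = \left(-6 + \left(- \frac{12}{5}\right)^{2}\right) \left(- \frac{1}{359824}\right) = \left(-6 + \frac{144}{25}\right) \left(- \frac{1}{359824}\right) = \left(- \frac{6}{25}\right) \left(- \frac{1}{359824}\right) = \frac{3}{4497800}$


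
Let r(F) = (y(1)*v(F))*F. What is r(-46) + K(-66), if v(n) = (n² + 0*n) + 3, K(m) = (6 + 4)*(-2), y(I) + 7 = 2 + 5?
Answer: -20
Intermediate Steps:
y(I) = 0 (y(I) = -7 + (2 + 5) = -7 + 7 = 0)
K(m) = -20 (K(m) = 10*(-2) = -20)
v(n) = 3 + n² (v(n) = (n² + 0) + 3 = n² + 3 = 3 + n²)
r(F) = 0 (r(F) = (0*(3 + F²))*F = 0*F = 0)
r(-46) + K(-66) = 0 - 20 = -20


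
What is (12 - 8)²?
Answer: 16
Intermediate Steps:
(12 - 8)² = 4² = 16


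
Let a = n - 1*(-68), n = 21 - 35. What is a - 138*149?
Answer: -20508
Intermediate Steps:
n = -14
a = 54 (a = -14 - 1*(-68) = -14 + 68 = 54)
a - 138*149 = 54 - 138*149 = 54 - 20562 = -20508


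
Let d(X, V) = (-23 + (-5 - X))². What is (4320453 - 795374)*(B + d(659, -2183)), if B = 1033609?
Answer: 5307281390662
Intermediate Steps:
d(X, V) = (-28 - X)²
(4320453 - 795374)*(B + d(659, -2183)) = (4320453 - 795374)*(1033609 + (28 + 659)²) = 3525079*(1033609 + 687²) = 3525079*(1033609 + 471969) = 3525079*1505578 = 5307281390662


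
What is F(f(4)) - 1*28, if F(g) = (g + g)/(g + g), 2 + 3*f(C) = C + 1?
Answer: -27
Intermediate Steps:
f(C) = -⅓ + C/3 (f(C) = -⅔ + (C + 1)/3 = -⅔ + (1 + C)/3 = -⅔ + (⅓ + C/3) = -⅓ + C/3)
F(g) = 1 (F(g) = (2*g)/((2*g)) = (2*g)*(1/(2*g)) = 1)
F(f(4)) - 1*28 = 1 - 1*28 = 1 - 28 = -27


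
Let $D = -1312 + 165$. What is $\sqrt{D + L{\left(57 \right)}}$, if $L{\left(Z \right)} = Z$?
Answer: $i \sqrt{1090} \approx 33.015 i$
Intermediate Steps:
$D = -1147$
$\sqrt{D + L{\left(57 \right)}} = \sqrt{-1147 + 57} = \sqrt{-1090} = i \sqrt{1090}$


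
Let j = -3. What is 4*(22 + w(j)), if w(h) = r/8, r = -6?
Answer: 85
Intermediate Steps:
w(h) = -¾ (w(h) = -6/8 = -6*⅛ = -¾)
4*(22 + w(j)) = 4*(22 - ¾) = 4*(85/4) = 85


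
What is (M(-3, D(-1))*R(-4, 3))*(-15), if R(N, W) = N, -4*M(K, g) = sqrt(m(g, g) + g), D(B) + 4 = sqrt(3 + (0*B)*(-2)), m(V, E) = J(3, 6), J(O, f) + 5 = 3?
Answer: -15*I*sqrt(6 - sqrt(3)) ≈ -30.989*I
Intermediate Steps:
J(O, f) = -2 (J(O, f) = -5 + 3 = -2)
m(V, E) = -2
D(B) = -4 + sqrt(3) (D(B) = -4 + sqrt(3 + (0*B)*(-2)) = -4 + sqrt(3 + 0*(-2)) = -4 + sqrt(3 + 0) = -4 + sqrt(3))
M(K, g) = -sqrt(-2 + g)/4
(M(-3, D(-1))*R(-4, 3))*(-15) = (-sqrt(-2 + (-4 + sqrt(3)))/4*(-4))*(-15) = (-sqrt(-6 + sqrt(3))/4*(-4))*(-15) = sqrt(-6 + sqrt(3))*(-15) = -15*sqrt(-6 + sqrt(3))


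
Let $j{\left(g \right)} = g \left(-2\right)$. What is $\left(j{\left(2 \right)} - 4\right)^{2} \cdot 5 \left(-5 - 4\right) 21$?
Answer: $-60480$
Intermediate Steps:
$j{\left(g \right)} = - 2 g$
$\left(j{\left(2 \right)} - 4\right)^{2} \cdot 5 \left(-5 - 4\right) 21 = \left(\left(-2\right) 2 - 4\right)^{2} \cdot 5 \left(-5 - 4\right) 21 = \left(-4 - 4\right)^{2} \cdot 5 \left(-9\right) 21 = \left(-8\right)^{2} \left(-45\right) 21 = 64 \left(-45\right) 21 = \left(-2880\right) 21 = -60480$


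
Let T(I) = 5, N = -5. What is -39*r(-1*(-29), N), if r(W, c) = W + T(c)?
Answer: -1326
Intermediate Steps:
r(W, c) = 5 + W (r(W, c) = W + 5 = 5 + W)
-39*r(-1*(-29), N) = -39*(5 - 1*(-29)) = -39*(5 + 29) = -39*34 = -1326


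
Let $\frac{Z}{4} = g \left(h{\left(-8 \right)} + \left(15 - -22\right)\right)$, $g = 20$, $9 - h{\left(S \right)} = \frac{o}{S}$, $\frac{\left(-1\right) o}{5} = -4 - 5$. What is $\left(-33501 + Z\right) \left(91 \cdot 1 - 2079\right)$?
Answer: $58389548$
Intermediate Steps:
$o = 45$ ($o = - 5 \left(-4 - 5\right) = \left(-5\right) \left(-9\right) = 45$)
$h{\left(S \right)} = 9 - \frac{45}{S}$
$Z = 4130$ ($Z = 4 \cdot 20 \left(\left(9 - \frac{45}{-8}\right) + \left(15 - -22\right)\right) = 4 \cdot 20 \left(\left(9 - - \frac{45}{8}\right) + \left(15 + 22\right)\right) = 4 \cdot 20 \left(\left(9 + \frac{45}{8}\right) + 37\right) = 4 \cdot 20 \left(\frac{117}{8} + 37\right) = 4 \cdot 20 \cdot \frac{413}{8} = 4 \cdot \frac{2065}{2} = 4130$)
$\left(-33501 + Z\right) \left(91 \cdot 1 - 2079\right) = \left(-33501 + 4130\right) \left(91 \cdot 1 - 2079\right) = - 29371 \left(91 - 2079\right) = \left(-29371\right) \left(-1988\right) = 58389548$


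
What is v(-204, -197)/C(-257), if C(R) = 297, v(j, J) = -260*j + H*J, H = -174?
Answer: 294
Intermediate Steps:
v(j, J) = -260*j - 174*J
v(-204, -197)/C(-257) = (-260*(-204) - 174*(-197))/297 = (53040 + 34278)*(1/297) = 87318*(1/297) = 294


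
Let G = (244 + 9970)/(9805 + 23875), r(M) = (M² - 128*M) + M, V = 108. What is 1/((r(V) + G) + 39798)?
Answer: 16840/635647747 ≈ 2.6493e-5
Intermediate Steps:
r(M) = M² - 127*M
G = 5107/16840 (G = 10214/33680 = 10214*(1/33680) = 5107/16840 ≈ 0.30327)
1/((r(V) + G) + 39798) = 1/((108*(-127 + 108) + 5107/16840) + 39798) = 1/((108*(-19) + 5107/16840) + 39798) = 1/((-2052 + 5107/16840) + 39798) = 1/(-34550573/16840 + 39798) = 1/(635647747/16840) = 16840/635647747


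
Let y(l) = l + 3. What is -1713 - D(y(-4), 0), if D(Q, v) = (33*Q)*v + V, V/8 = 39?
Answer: -2025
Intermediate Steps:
V = 312 (V = 8*39 = 312)
y(l) = 3 + l
D(Q, v) = 312 + 33*Q*v (D(Q, v) = (33*Q)*v + 312 = 33*Q*v + 312 = 312 + 33*Q*v)
-1713 - D(y(-4), 0) = -1713 - (312 + 33*(3 - 4)*0) = -1713 - (312 + 33*(-1)*0) = -1713 - (312 + 0) = -1713 - 1*312 = -1713 - 312 = -2025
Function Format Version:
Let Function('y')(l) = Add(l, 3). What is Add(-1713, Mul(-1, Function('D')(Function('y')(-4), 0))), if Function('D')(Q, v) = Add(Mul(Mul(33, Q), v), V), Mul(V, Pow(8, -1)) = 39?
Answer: -2025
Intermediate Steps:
V = 312 (V = Mul(8, 39) = 312)
Function('y')(l) = Add(3, l)
Function('D')(Q, v) = Add(312, Mul(33, Q, v)) (Function('D')(Q, v) = Add(Mul(Mul(33, Q), v), 312) = Add(Mul(33, Q, v), 312) = Add(312, Mul(33, Q, v)))
Add(-1713, Mul(-1, Function('D')(Function('y')(-4), 0))) = Add(-1713, Mul(-1, Add(312, Mul(33, Add(3, -4), 0)))) = Add(-1713, Mul(-1, Add(312, Mul(33, -1, 0)))) = Add(-1713, Mul(-1, Add(312, 0))) = Add(-1713, Mul(-1, 312)) = Add(-1713, -312) = -2025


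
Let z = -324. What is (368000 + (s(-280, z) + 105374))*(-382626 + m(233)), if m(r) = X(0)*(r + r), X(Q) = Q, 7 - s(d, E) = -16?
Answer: -181134000522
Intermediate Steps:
s(d, E) = 23 (s(d, E) = 7 - 1*(-16) = 7 + 16 = 23)
m(r) = 0 (m(r) = 0*(r + r) = 0*(2*r) = 0)
(368000 + (s(-280, z) + 105374))*(-382626 + m(233)) = (368000 + (23 + 105374))*(-382626 + 0) = (368000 + 105397)*(-382626) = 473397*(-382626) = -181134000522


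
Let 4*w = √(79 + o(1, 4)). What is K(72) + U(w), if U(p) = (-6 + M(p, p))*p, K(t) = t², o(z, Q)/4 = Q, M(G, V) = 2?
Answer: 5184 - √95 ≈ 5174.3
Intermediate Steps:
o(z, Q) = 4*Q
w = √95/4 (w = √(79 + 4*4)/4 = √(79 + 16)/4 = √95/4 ≈ 2.4367)
U(p) = -4*p (U(p) = (-6 + 2)*p = -4*p)
K(72) + U(w) = 72² - √95 = 5184 - √95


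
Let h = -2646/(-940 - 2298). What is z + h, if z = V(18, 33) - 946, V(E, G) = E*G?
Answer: -568565/1619 ≈ -351.18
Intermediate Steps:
h = 1323/1619 (h = -2646/(-3238) = -2646*(-1/3238) = 1323/1619 ≈ 0.81717)
z = -352 (z = 18*33 - 946 = 594 - 946 = -352)
z + h = -352 + 1323/1619 = -568565/1619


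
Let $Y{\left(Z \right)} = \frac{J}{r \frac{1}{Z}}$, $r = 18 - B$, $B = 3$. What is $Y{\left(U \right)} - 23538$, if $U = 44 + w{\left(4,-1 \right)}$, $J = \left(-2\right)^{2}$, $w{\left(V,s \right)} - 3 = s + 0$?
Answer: $- \frac{352886}{15} \approx -23526.0$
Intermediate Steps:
$w{\left(V,s \right)} = 3 + s$ ($w{\left(V,s \right)} = 3 + \left(s + 0\right) = 3 + s$)
$r = 15$ ($r = 18 - 3 = 15$)
$J = 4$
$U = 46$ ($U = 44 + \left(3 - 1\right) = 44 + 2 = 46$)
$Y{\left(Z \right)} = \frac{4 Z}{15}$ ($Y{\left(Z \right)} = \frac{4}{15 \frac{1}{Z}} = 4 \frac{Z}{15} = \frac{4 Z}{15}$)
$Y{\left(U \right)} - 23538 = \frac{4}{15} \cdot 46 - 23538 = \frac{184}{15} - 23538 = - \frac{352886}{15}$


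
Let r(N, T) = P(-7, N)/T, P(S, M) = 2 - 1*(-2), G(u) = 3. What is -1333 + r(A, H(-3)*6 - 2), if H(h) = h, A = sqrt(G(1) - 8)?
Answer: -6666/5 ≈ -1333.2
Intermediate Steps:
A = I*sqrt(5) (A = sqrt(3 - 8) = sqrt(-5) = I*sqrt(5) ≈ 2.2361*I)
P(S, M) = 4 (P(S, M) = 2 + 2 = 4)
r(N, T) = 4/T
-1333 + r(A, H(-3)*6 - 2) = -1333 + 4/(-3*6 - 2) = -1333 + 4/(-18 - 2) = -1333 + 4/(-20) = -1333 + 4*(-1/20) = -1333 - 1/5 = -6666/5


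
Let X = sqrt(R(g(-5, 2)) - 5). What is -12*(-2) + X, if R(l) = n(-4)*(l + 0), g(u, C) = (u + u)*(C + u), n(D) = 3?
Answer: 24 + sqrt(85) ≈ 33.220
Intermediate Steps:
g(u, C) = 2*u*(C + u) (g(u, C) = (2*u)*(C + u) = 2*u*(C + u))
R(l) = 3*l (R(l) = 3*(l + 0) = 3*l)
X = sqrt(85) (X = sqrt(3*(2*(-5)*(2 - 5)) - 5) = sqrt(3*(2*(-5)*(-3)) - 5) = sqrt(3*30 - 5) = sqrt(90 - 5) = sqrt(85) ≈ 9.2195)
-12*(-2) + X = -12*(-2) + sqrt(85) = 24 + sqrt(85)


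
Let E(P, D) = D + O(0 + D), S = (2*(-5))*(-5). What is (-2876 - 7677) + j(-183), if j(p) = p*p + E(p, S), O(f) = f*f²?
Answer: 147986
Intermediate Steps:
O(f) = f³
S = 50 (S = -10*(-5) = 50)
E(P, D) = D + D³ (E(P, D) = D + (0 + D)³ = D + D³)
j(p) = 125050 + p² (j(p) = p*p + (50 + 50³) = p² + (50 + 125000) = p² + 125050 = 125050 + p²)
(-2876 - 7677) + j(-183) = (-2876 - 7677) + (125050 + (-183)²) = -10553 + (125050 + 33489) = -10553 + 158539 = 147986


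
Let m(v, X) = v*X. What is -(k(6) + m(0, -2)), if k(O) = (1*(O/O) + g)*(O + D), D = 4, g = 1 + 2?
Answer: -40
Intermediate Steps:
g = 3
m(v, X) = X*v
k(O) = 16 + 4*O (k(O) = (1*(O/O) + 3)*(O + 4) = (1*1 + 3)*(4 + O) = (1 + 3)*(4 + O) = 4*(4 + O) = 16 + 4*O)
-(k(6) + m(0, -2)) = -((16 + 4*6) - 2*0) = -((16 + 24) + 0) = -(40 + 0) = -1*40 = -40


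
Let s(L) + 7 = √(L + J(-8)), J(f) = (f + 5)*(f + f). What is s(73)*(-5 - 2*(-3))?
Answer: 4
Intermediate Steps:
J(f) = 2*f*(5 + f) (J(f) = (5 + f)*(2*f) = 2*f*(5 + f))
s(L) = -7 + √(48 + L) (s(L) = -7 + √(L + 2*(-8)*(5 - 8)) = -7 + √(L + 2*(-8)*(-3)) = -7 + √(L + 48) = -7 + √(48 + L))
s(73)*(-5 - 2*(-3)) = (-7 + √(48 + 73))*(-5 - 2*(-3)) = (-7 + √121)*(-5 + 6) = (-7 + 11)*1 = 4*1 = 4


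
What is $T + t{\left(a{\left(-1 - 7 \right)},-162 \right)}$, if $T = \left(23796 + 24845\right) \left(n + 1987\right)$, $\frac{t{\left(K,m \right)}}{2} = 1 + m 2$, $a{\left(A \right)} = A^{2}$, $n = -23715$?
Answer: $-1056872294$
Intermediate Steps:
$t{\left(K,m \right)} = 2 + 4 m$ ($t{\left(K,m \right)} = 2 \left(1 + m 2\right) = 2 \left(1 + 2 m\right) = 2 + 4 m$)
$T = -1056871648$ ($T = \left(23796 + 24845\right) \left(-23715 + 1987\right) = 48641 \left(-21728\right) = -1056871648$)
$T + t{\left(a{\left(-1 - 7 \right)},-162 \right)} = -1056871648 + \left(2 + 4 \left(-162\right)\right) = -1056871648 + \left(2 - 648\right) = -1056871648 - 646 = -1056872294$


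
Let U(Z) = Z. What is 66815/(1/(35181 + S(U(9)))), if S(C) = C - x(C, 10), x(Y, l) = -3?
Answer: 2351420295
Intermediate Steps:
S(C) = 3 + C (S(C) = C - 1*(-3) = C + 3 = 3 + C)
66815/(1/(35181 + S(U(9)))) = 66815/(1/(35181 + (3 + 9))) = 66815/(1/(35181 + 12)) = 66815/(1/35193) = 66815*35193 = 2351420295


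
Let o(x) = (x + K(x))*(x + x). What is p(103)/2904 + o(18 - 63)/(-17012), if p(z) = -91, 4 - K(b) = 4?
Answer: -3327323/12350712 ≈ -0.26940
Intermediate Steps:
K(b) = 0 (K(b) = 4 - 1*4 = 4 - 4 = 0)
o(x) = 2*x² (o(x) = (x + 0)*(x + x) = x*(2*x) = 2*x²)
p(103)/2904 + o(18 - 63)/(-17012) = -91/2904 + (2*(18 - 63)²)/(-17012) = -91*1/2904 + (2*(-45)²)*(-1/17012) = -91/2904 + (2*2025)*(-1/17012) = -91/2904 + 4050*(-1/17012) = -91/2904 - 2025/8506 = -3327323/12350712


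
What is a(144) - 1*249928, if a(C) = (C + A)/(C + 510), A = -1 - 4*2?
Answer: -54484259/218 ≈ -2.4993e+5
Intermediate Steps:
A = -9 (A = -1 - 8 = -9)
a(C) = (-9 + C)/(510 + C) (a(C) = (C - 9)/(C + 510) = (-9 + C)/(510 + C))
a(144) - 1*249928 = (-9 + 144)/(510 + 144) - 1*249928 = 135/654 - 249928 = (1/654)*135 - 249928 = 45/218 - 249928 = -54484259/218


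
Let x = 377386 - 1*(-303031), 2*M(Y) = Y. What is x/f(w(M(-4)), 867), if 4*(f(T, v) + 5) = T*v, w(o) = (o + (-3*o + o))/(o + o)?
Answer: -5443336/907 ≈ -6001.5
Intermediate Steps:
M(Y) = Y/2
w(o) = -½ (w(o) = (o - 2*o)/((2*o)) = (-o)*(1/(2*o)) = -½)
f(T, v) = -5 + T*v/4 (f(T, v) = -5 + (T*v)/4 = -5 + T*v/4)
x = 680417 (x = 377386 + 303031 = 680417)
x/f(w(M(-4)), 867) = 680417/(-5 + (¼)*(-½)*867) = 680417/(-5 - 867/8) = 680417/(-907/8) = 680417*(-8/907) = -5443336/907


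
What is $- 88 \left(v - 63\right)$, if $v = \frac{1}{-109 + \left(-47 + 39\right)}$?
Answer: $\frac{648736}{117} \approx 5544.8$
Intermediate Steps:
$v = - \frac{1}{117}$ ($v = \frac{1}{-109 - 8} = \frac{1}{-117} = - \frac{1}{117} \approx -0.008547$)
$- 88 \left(v - 63\right) = - 88 \left(- \frac{1}{117} - 63\right) = \left(-88\right) \left(- \frac{7372}{117}\right) = \frac{648736}{117}$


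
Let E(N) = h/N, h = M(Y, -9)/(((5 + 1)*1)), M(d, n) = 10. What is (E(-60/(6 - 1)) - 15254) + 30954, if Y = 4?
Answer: 565195/36 ≈ 15700.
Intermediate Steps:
h = 5/3 (h = 10/(((5 + 1)*1)) = 10/((6*1)) = 10/6 = 10*(⅙) = 5/3 ≈ 1.6667)
E(N) = 5/(3*N)
(E(-60/(6 - 1)) - 15254) + 30954 = (5/(3*((-60/(6 - 1)))) - 15254) + 30954 = (5/(3*((-60/5))) - 15254) + 30954 = (5/(3*(((⅕)*(-60)))) - 15254) + 30954 = ((5/3)/(-12) - 15254) + 30954 = ((5/3)*(-1/12) - 15254) + 30954 = (-5/36 - 15254) + 30954 = -549149/36 + 30954 = 565195/36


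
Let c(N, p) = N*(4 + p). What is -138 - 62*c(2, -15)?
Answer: 1226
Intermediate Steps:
-138 - 62*c(2, -15) = -138 - 124*(4 - 15) = -138 - 124*(-11) = -138 - 62*(-22) = -138 + 1364 = 1226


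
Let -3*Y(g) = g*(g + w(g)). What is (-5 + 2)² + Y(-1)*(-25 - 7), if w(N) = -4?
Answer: 187/3 ≈ 62.333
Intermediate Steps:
Y(g) = -g*(-4 + g)/3 (Y(g) = -g*(g - 4)/3 = -g*(-4 + g)/3)
(-5 + 2)² + Y(-1)*(-25 - 7) = (-5 + 2)² + ((⅓)*(-1)*(4 - 1*(-1)))*(-25 - 7) = (-3)² + ((⅓)*(-1)*(4 + 1))*(-32) = 9 + ((⅓)*(-1)*5)*(-32) = 9 - 5/3*(-32) = 9 + 160/3 = 187/3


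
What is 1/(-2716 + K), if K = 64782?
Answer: 1/62066 ≈ 1.6112e-5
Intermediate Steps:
1/(-2716 + K) = 1/(-2716 + 64782) = 1/62066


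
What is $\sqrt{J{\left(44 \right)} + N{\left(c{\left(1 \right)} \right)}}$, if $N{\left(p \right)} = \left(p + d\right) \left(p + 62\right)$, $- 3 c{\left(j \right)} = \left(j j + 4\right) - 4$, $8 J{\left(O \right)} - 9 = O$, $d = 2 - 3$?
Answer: $\frac{i \sqrt{10886}}{12} \approx 8.6947 i$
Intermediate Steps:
$d = -1$
$J{\left(O \right)} = \frac{9}{8} + \frac{O}{8}$
$c{\left(j \right)} = - \frac{j^{2}}{3}$ ($c{\left(j \right)} = - \frac{\left(j j + 4\right) - 4}{3} = - \frac{\left(j^{2} + 4\right) - 4}{3} = - \frac{\left(4 + j^{2}\right) - 4}{3} = - \frac{j^{2}}{3}$)
$N{\left(p \right)} = \left(-1 + p\right) \left(62 + p\right)$ ($N{\left(p \right)} = \left(p - 1\right) \left(p + 62\right) = \left(-1 + p\right) \left(62 + p\right)$)
$\sqrt{J{\left(44 \right)} + N{\left(c{\left(1 \right)} \right)}} = \sqrt{\left(\frac{9}{8} + \frac{1}{8} \cdot 44\right) + \left(-62 + \left(- \frac{1^{2}}{3}\right)^{2} + 61 \left(- \frac{1^{2}}{3}\right)\right)} = \sqrt{\left(\frac{9}{8} + \frac{11}{2}\right) + \left(-62 + \left(\left(- \frac{1}{3}\right) 1\right)^{2} + 61 \left(\left(- \frac{1}{3}\right) 1\right)\right)} = \sqrt{\frac{53}{8} + \left(-62 + \left(- \frac{1}{3}\right)^{2} + 61 \left(- \frac{1}{3}\right)\right)} = \sqrt{\frac{53}{8} - \frac{740}{9}} = \sqrt{- \frac{5443}{72}} = \frac{i \sqrt{10886}}{12}$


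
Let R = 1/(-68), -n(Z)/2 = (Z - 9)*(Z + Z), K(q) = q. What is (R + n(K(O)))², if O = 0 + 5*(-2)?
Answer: 2670925761/4624 ≈ 5.7762e+5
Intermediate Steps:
O = -10 (O = 0 - 10 = -10)
n(Z) = -4*Z*(-9 + Z) (n(Z) = -2*(Z - 9)*(Z + Z) = -2*(-9 + Z)*2*Z = -4*Z*(-9 + Z))
R = -1/68 ≈ -0.014706
(R + n(K(O)))² = (-1/68 + 4*(-10)*(9 - 1*(-10)))² = (-1/68 + 4*(-10)*(9 + 10))² = (-1/68 + 4*(-10)*19)² = (-1/68 - 760)² = (-51681/68)² = 2670925761/4624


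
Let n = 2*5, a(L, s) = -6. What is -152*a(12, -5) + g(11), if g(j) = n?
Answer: 922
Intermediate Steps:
n = 10
g(j) = 10
-152*a(12, -5) + g(11) = -152*(-6) + 10 = 912 + 10 = 922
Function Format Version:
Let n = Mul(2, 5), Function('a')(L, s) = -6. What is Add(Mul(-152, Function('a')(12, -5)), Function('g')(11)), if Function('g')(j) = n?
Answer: 922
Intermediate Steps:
n = 10
Function('g')(j) = 10
Add(Mul(-152, Function('a')(12, -5)), Function('g')(11)) = Add(Mul(-152, -6), 10) = Add(912, 10) = 922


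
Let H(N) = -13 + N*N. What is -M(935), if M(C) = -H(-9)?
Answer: 68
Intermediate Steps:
H(N) = -13 + N**2
M(C) = -68 (M(C) = -(-13 + (-9)**2) = -(-13 + 81) = -1*68 = -68)
-M(935) = -1*(-68) = 68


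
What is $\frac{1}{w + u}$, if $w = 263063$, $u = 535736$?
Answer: $\frac{1}{798799} \approx 1.2519 \cdot 10^{-6}$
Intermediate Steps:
$\frac{1}{w + u} = \frac{1}{263063 + 535736} = \frac{1}{798799}$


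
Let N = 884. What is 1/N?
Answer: 1/884 ≈ 0.0011312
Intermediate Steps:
1/N = 1/884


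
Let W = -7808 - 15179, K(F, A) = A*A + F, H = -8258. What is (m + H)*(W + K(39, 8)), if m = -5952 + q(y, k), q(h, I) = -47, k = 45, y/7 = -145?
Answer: 326257188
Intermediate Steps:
y = -1015 (y = 7*(-145) = -1015)
K(F, A) = F + A² (K(F, A) = A² + F = F + A²)
W = -22987
m = -5999 (m = -5952 - 47 = -5999)
(m + H)*(W + K(39, 8)) = (-5999 - 8258)*(-22987 + (39 + 8²)) = -14257*(-22987 + (39 + 64)) = -14257*(-22987 + 103) = -14257*(-22884) = 326257188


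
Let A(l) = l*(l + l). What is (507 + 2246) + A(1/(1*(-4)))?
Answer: 22025/8 ≈ 2753.1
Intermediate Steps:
A(l) = 2*l² (A(l) = l*(2*l) = 2*l²)
(507 + 2246) + A(1/(1*(-4))) = (507 + 2246) + 2*(1/(1*(-4)))² = 2753 + 2*(1/(-4))² = 2753 + 2*(-¼)² = 2753 + 2*(1/16) = 2753 + ⅛ = 22025/8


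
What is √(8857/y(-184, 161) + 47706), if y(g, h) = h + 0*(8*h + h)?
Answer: √1238013203/161 ≈ 218.54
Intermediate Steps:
y(g, h) = h (y(g, h) = h + 0*(9*h) = h + 0 = h)
√(8857/y(-184, 161) + 47706) = √(8857/161 + 47706) = √(7689523/161) = √1238013203/161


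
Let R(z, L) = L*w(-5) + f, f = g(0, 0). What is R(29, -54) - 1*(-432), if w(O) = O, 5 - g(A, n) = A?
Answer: 707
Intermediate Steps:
g(A, n) = 5 - A
f = 5 (f = 5 - 1*0 = 5 + 0 = 5)
R(z, L) = 5 - 5*L (R(z, L) = L*(-5) + 5 = -5*L + 5 = 5 - 5*L)
R(29, -54) - 1*(-432) = (5 - 5*(-54)) - 1*(-432) = (5 + 270) + 432 = 275 + 432 = 707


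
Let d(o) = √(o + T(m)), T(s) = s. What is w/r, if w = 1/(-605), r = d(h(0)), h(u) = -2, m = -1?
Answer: I*√3/1815 ≈ 0.0009543*I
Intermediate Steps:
d(o) = √(-1 + o) (d(o) = √(o - 1) = √(-1 + o))
r = I*√3 (r = √(-1 - 2) = √(-3) = I*√3 ≈ 1.732*I)
w = -1/605 ≈ -0.0016529
w/r = -(-I*√3/3)/605 = -(-1)*I*√3/1815 = I*√3/1815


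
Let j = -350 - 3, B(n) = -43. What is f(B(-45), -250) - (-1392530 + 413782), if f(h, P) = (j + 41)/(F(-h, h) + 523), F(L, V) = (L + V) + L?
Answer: 276985528/283 ≈ 9.7875e+5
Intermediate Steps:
F(L, V) = V + 2*L
j = -353
f(h, P) = -312/(523 - h) (f(h, P) = (-353 + 41)/((h + 2*(-h)) + 523) = -312/((h - 2*h) + 523) = -312/(-h + 523) = -312/(523 - h))
f(B(-45), -250) - (-1392530 + 413782) = 312/(-523 - 43) - (-1392530 + 413782) = 312/(-566) - 1*(-978748) = 312*(-1/566) + 978748 = -156/283 + 978748 = 276985528/283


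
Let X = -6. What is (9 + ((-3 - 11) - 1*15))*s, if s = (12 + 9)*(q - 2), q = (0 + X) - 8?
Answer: 6720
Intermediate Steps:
q = -14 (q = (0 - 6) - 8 = -6 - 8 = -14)
s = -336 (s = (12 + 9)*(-14 - 2) = 21*(-16) = -336)
(9 + ((-3 - 11) - 1*15))*s = (9 + ((-3 - 11) - 1*15))*(-336) = (9 + (-14 - 15))*(-336) = (9 - 29)*(-336) = -20*(-336) = 6720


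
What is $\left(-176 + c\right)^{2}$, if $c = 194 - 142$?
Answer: $15376$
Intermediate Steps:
$c = 52$
$\left(-176 + c\right)^{2} = \left(-176 + 52\right)^{2} = \left(-124\right)^{2} = 15376$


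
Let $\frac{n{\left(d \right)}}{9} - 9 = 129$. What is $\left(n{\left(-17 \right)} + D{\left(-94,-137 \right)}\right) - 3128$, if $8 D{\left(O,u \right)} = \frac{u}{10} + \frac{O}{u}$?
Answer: $- \frac{20688389}{10960} \approx -1887.6$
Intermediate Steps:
$n{\left(d \right)} = 1242$ ($n{\left(d \right)} = 81 + 9 \cdot 129 = 81 + 1161 = 1242$)
$D{\left(O,u \right)} = \frac{u}{80} + \frac{O}{8 u}$ ($D{\left(O,u \right)} = \frac{\frac{u}{10} + \frac{O}{u}}{8} = \frac{u}{80} + \frac{O}{8 u}$)
$\left(n{\left(-17 \right)} + D{\left(-94,-137 \right)}\right) - 3128 = \left(1242 + \left(\frac{1}{80} \left(-137\right) + \frac{1}{8} \left(-94\right) \frac{1}{-137}\right)\right) - 3128 = \left(1242 - \left(\frac{137}{80} + \frac{47}{4} \left(- \frac{1}{137}\right)\right)\right) - 3128 = \left(1242 + \left(- \frac{137}{80} + \frac{47}{548}\right)\right) - 3128 = \left(1242 - \frac{17829}{10960}\right) - 3128 = \frac{13594491}{10960} - 3128 = - \frac{20688389}{10960}$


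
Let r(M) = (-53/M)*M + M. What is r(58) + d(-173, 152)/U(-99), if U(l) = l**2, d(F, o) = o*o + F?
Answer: 71936/9801 ≈ 7.3397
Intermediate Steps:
d(F, o) = F + o**2 (d(F, o) = o**2 + F = F + o**2)
r(M) = -53 + M
r(58) + d(-173, 152)/U(-99) = (-53 + 58) + (-173 + 152**2)/((-99)**2) = 5 + (-173 + 23104)/9801 = 5 + 22931*(1/9801) = 5 + 22931/9801 = 71936/9801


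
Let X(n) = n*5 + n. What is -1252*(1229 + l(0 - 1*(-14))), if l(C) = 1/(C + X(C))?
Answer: -75397318/49 ≈ -1.5387e+6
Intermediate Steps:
X(n) = 6*n (X(n) = 5*n + n = 6*n)
l(C) = 1/(7*C) (l(C) = 1/(C + 6*C) = 1/(7*C))
-1252*(1229 + l(0 - 1*(-14))) = -1252*(1229 + 1/(7*(0 - 1*(-14)))) = -1252*(1229 + 1/(7*(0 + 14))) = -1252*(1229 + (1/7)/14) = -1252*(1229 + (1/7)*(1/14)) = -1252*(1229 + 1/98) = -1252*120443/98 = -75397318/49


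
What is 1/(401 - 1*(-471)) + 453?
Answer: 395017/872 ≈ 453.00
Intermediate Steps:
1/(401 - 1*(-471)) + 453 = 1/(401 + 471) + 453 = 1/872 + 453 = 395017/872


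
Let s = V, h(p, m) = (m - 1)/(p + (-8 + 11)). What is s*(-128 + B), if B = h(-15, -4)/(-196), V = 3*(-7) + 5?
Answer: 301061/147 ≈ 2048.0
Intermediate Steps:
h(p, m) = (-1 + m)/(3 + p) (h(p, m) = (-1 + m)/(p + 3) = (-1 + m)/(3 + p))
V = -16 (V = -21 + 5 = -16)
s = -16
B = -5/2352 (B = ((-1 - 4)/(3 - 15))/(-196) = (-5/(-12))*(-1/196) = -1/12*(-5)*(-1/196) = (5/12)*(-1/196) = -5/2352 ≈ -0.0021259)
s*(-128 + B) = -16*(-128 - 5/2352) = -16*(-301061/2352) = 301061/147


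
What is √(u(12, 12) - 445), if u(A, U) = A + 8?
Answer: 5*I*√17 ≈ 20.616*I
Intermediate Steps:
u(A, U) = 8 + A
√(u(12, 12) - 445) = √((8 + 12) - 445) = √(20 - 445) = √(-425) = 5*I*√17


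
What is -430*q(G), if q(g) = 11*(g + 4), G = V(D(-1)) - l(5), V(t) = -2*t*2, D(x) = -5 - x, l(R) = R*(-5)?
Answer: -212850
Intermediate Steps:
l(R) = -5*R
V(t) = -4*t
G = 41 (G = -4*(-5 - 1*(-1)) - (-5)*5 = -4*(-5 + 1) - 1*(-25) = -4*(-4) + 25 = 16 + 25 = 41)
q(g) = 44 + 11*g (q(g) = 11*(4 + g) = 44 + 11*g)
-430*q(G) = -430*(44 + 11*41) = -430*(44 + 451) = -430*495 = -212850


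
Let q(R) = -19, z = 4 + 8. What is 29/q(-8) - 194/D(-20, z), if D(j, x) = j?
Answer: 1553/190 ≈ 8.1737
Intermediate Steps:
z = 12
29/q(-8) - 194/D(-20, z) = 29/(-19) - 194/(-20) = 29*(-1/19) - 194*(-1/20) = -29/19 + 97/10 = 1553/190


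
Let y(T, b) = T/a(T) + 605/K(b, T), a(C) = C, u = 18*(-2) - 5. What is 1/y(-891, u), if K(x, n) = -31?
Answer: -31/574 ≈ -0.054007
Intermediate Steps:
u = -41 (u = -36 - 5 = -41)
y(T, b) = -574/31 (y(T, b) = T/T + 605/(-31) = 1 + 605*(-1/31) = 1 - 605/31 = -574/31)
1/y(-891, u) = 1/(-574/31) = -31/574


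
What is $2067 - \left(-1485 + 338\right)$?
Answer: $3214$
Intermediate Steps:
$2067 - \left(-1485 + 338\right) = 2067 - -1147 = 2067 + 1147 = 3214$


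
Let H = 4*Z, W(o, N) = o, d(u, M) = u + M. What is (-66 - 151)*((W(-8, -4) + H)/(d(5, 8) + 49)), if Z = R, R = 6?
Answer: -56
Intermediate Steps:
Z = 6
d(u, M) = M + u
H = 24 (H = 4*6 = 24)
(-66 - 151)*((W(-8, -4) + H)/(d(5, 8) + 49)) = (-66 - 151)*((-8 + 24)/((8 + 5) + 49)) = -3472/(13 + 49) = -3472/62 = -217*8/31 = -56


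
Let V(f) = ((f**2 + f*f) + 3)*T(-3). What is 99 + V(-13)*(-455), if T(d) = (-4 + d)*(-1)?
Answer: -1085986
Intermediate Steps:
T(d) = 4 - d
V(f) = 21 + 14*f**2 (V(f) = ((f**2 + f*f) + 3)*(4 - 1*(-3)) = ((f**2 + f**2) + 3)*(4 + 3) = (2*f**2 + 3)*7 = (3 + 2*f**2)*7 = 21 + 14*f**2)
99 + V(-13)*(-455) = 99 + (21 + 14*(-13)**2)*(-455) = 99 + (21 + 14*169)*(-455) = 99 + (21 + 2366)*(-455) = 99 + 2387*(-455) = 99 - 1086085 = -1085986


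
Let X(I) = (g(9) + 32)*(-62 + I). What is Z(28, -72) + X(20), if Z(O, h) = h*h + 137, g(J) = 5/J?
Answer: 11861/3 ≈ 3953.7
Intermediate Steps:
Z(O, h) = 137 + h² (Z(O, h) = h² + 137 = 137 + h²)
X(I) = -18166/9 + 293*I/9 (X(I) = (5/9 + 32)*(-62 + I) = 293*(-62 + I)/9 = -18166/9 + 293*I/9)
Z(28, -72) + X(20) = (137 + (-72)²) + (-18166/9 + (293/9)*20) = (137 + 5184) + (-18166/9 + 5860/9) = 5321 - 4102/3 = 11861/3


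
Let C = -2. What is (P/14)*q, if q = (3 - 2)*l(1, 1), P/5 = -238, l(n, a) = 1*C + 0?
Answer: 170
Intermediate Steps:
l(n, a) = -2 (l(n, a) = 1*(-2) + 0 = -2 + 0 = -2)
P = -1190 (P = 5*(-238) = -1190)
q = -2 (q = (3 - 2)*(-2) = 1*(-2) = -2)
(P/14)*q = -1190/14*(-2) = -1190*1/14*(-2) = -85*(-2) = 170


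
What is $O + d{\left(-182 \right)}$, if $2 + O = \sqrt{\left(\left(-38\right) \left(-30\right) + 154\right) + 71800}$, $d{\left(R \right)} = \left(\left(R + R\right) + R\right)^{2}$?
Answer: $298114 + \sqrt{73094} \approx 2.9838 \cdot 10^{5}$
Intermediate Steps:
$d{\left(R \right)} = 9 R^{2}$ ($d{\left(R \right)} = \left(2 R + R\right)^{2} = \left(3 R\right)^{2} = 9 R^{2}$)
$O = -2 + \sqrt{73094}$ ($O = -2 + \sqrt{\left(\left(-38\right) \left(-30\right) + 154\right) + 71800} = -2 + \sqrt{\left(1140 + 154\right) + 71800} = -2 + \sqrt{1294 + 71800} = -2 + \sqrt{73094} \approx 268.36$)
$O + d{\left(-182 \right)} = \left(-2 + \sqrt{73094}\right) + 9 \left(-182\right)^{2} = \left(-2 + \sqrt{73094}\right) + 9 \cdot 33124 = \left(-2 + \sqrt{73094}\right) + 298116 = 298114 + \sqrt{73094}$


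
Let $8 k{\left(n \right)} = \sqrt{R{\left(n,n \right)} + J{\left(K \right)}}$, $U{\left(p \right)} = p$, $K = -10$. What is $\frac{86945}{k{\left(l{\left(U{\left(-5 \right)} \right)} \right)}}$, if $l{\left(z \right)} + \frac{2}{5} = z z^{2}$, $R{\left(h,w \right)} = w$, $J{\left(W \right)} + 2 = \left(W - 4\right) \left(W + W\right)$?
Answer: $\frac{695560 \sqrt{3815}}{763} \approx 56306.0$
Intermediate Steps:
$J{\left(W \right)} = -2 + 2 W \left(-4 + W\right)$ ($J{\left(W \right)} = -2 + \left(W - 4\right) \left(W + W\right) = -2 + \left(-4 + W\right) 2 W = -2 + 2 W \left(-4 + W\right)$)
$l{\left(z \right)} = - \frac{2}{5} + z^{3}$ ($l{\left(z \right)} = - \frac{2}{5} + z z^{2} = - \frac{2}{5} + z^{3}$)
$k{\left(n \right)} = \frac{\sqrt{278 + n}}{8}$ ($k{\left(n \right)} = \frac{\sqrt{n - \left(-78 - 200\right)}}{8} = \frac{\sqrt{n + \left(-2 + 80 + 2 \cdot 100\right)}}{8} = \frac{\sqrt{n + \left(-2 + 80 + 200\right)}}{8} = \frac{\sqrt{n + 278}}{8} = \frac{\sqrt{278 + n}}{8}$)
$\frac{86945}{k{\left(l{\left(U{\left(-5 \right)} \right)} \right)}} = \frac{86945}{\frac{1}{8} \sqrt{278 + \left(- \frac{2}{5} + \left(-5\right)^{3}\right)}} = \frac{86945}{\frac{1}{8} \sqrt{278 - \frac{627}{5}}} = \frac{86945}{\frac{1}{8} \sqrt{\frac{763}{5}}} = \frac{86945}{\frac{1}{8} \frac{\sqrt{3815}}{5}} = \frac{86945}{\frac{1}{40} \sqrt{3815}} = 86945 \frac{8 \sqrt{3815}}{763} = \frac{695560 \sqrt{3815}}{763}$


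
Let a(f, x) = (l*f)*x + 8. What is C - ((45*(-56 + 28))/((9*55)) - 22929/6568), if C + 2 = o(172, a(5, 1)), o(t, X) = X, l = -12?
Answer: -3465269/72248 ≈ -47.964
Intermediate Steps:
a(f, x) = 8 - 12*f*x (a(f, x) = (-12*f)*x + 8 = -12*f*x + 8 = 8 - 12*f*x)
C = -54 (C = -2 + (8 - 12*5*1) = -2 + (8 - 60) = -2 - 52 = -54)
C - ((45*(-56 + 28))/((9*55)) - 22929/6568) = -54 - ((45*(-56 + 28))/((9*55)) - 22929/6568) = -54 - ((45*(-28))/495 - 22929*1/6568) = -54 - (-1260*1/495 - 22929/6568) = -54 - (-28/11 - 22929/6568) = -54 - 1*(-436123/72248) = -54 + 436123/72248 = -3465269/72248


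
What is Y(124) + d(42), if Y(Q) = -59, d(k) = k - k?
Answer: -59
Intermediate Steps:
d(k) = 0
Y(124) + d(42) = -59 + 0 = -59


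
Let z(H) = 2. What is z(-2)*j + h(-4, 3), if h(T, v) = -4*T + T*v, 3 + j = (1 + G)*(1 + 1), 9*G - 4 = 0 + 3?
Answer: 46/9 ≈ 5.1111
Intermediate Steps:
G = 7/9 (G = 4/9 + (0 + 3)/9 = 4/9 + (⅑)*3 = 4/9 + ⅓ = 7/9 ≈ 0.77778)
j = 5/9 (j = -3 + (1 + 7/9)*(1 + 1) = -3 + (16/9)*2 = -3 + 32/9 = 5/9 ≈ 0.55556)
z(-2)*j + h(-4, 3) = 2*(5/9) - 4*(-4 + 3) = 10/9 - 4*(-1) = 10/9 + 4 = 46/9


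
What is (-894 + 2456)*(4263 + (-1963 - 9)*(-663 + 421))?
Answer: 752082694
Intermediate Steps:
(-894 + 2456)*(4263 + (-1963 - 9)*(-663 + 421)) = 1562*(4263 - 1972*(-242)) = 1562*(4263 + 477224) = 1562*481487 = 752082694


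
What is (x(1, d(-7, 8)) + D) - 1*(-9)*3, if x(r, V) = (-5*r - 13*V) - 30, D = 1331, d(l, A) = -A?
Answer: 1427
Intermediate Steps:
x(r, V) = -30 - 13*V - 5*r (x(r, V) = (-13*V - 5*r) - 30 = -30 - 13*V - 5*r)
(x(1, d(-7, 8)) + D) - 1*(-9)*3 = ((-30 - (-13)*8 - 5*1) + 1331) - 1*(-9)*3 = ((-30 - 13*(-8) - 5) + 1331) + 9*3 = ((-30 + 104 - 5) + 1331) + 27 = (69 + 1331) + 27 = 1400 + 27 = 1427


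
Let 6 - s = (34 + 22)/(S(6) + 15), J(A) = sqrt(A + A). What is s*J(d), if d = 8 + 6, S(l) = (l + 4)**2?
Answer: 1268*sqrt(7)/115 ≈ 29.172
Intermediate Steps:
S(l) = (4 + l)**2
d = 14
J(A) = sqrt(2)*sqrt(A) (J(A) = sqrt(2*A) = sqrt(2)*sqrt(A))
s = 634/115 (s = 6 - (34 + 22)/((4 + 6)**2 + 15) = 6 - 56/(10**2 + 15) = 6 - 56/(100 + 15) = 6 - 56/115 = 634/115 ≈ 5.5130)
s*J(d) = 634*(sqrt(2)*sqrt(14))/115 = 634*(2*sqrt(7))/115 = 1268*sqrt(7)/115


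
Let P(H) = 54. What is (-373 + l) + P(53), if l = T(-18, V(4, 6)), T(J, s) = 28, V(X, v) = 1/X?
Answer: -291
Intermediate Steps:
l = 28
(-373 + l) + P(53) = (-373 + 28) + 54 = -345 + 54 = -291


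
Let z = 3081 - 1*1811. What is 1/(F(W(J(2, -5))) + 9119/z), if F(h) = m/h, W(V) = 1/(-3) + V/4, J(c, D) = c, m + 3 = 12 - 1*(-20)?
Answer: 1270/230099 ≈ 0.0055194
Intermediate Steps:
m = 29 (m = -3 + (12 - 1*(-20)) = -3 + (12 + 20) = -3 + 32 = 29)
W(V) = -⅓ + V/4 (W(V) = 1*(-⅓) + V*(¼) = -⅓ + V/4)
z = 1270 (z = 3081 - 1811 = 1270)
F(h) = 29/h
1/(F(W(J(2, -5))) + 9119/z) = 1/(29/(-⅓ + (¼)*2) + 9119/1270) = 1/(29/(-⅓ + ½) + 9119*(1/1270)) = 1/(29/(⅙) + 9119/1270) = 1/(29*6 + 9119/1270) = 1/(174 + 9119/1270) = 1/(230099/1270) = 1270/230099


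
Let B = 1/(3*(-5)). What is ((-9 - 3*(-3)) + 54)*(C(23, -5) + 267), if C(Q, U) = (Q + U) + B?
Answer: 76932/5 ≈ 15386.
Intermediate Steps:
B = -1/15 (B = 1/(-15) = -1/15 ≈ -0.066667)
C(Q, U) = -1/15 + Q + U (C(Q, U) = (Q + U) - 1/15 = -1/15 + Q + U)
((-9 - 3*(-3)) + 54)*(C(23, -5) + 267) = ((-9 - 3*(-3)) + 54)*((-1/15 + 23 - 5) + 267) = ((-9 + 9) + 54)*(269/15 + 267) = (0 + 54)*(4274/15) = 54*(4274/15) = 76932/5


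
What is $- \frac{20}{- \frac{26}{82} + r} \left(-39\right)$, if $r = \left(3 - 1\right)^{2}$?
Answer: $\frac{31980}{151} \approx 211.79$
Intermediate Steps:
$r = 4$ ($r = 2^{2} = 4$)
$- \frac{20}{- \frac{26}{82} + r} \left(-39\right) = - \frac{20}{- \frac{26}{82} + 4} \left(-39\right) = - \frac{20}{\left(-26\right) \frac{1}{82} + 4} \left(-39\right) = - \frac{20}{- \frac{13}{41} + 4} \left(-39\right) = - \frac{20}{\frac{151}{41}} \left(-39\right) = \left(-20\right) \frac{41}{151} \left(-39\right) = \left(- \frac{820}{151}\right) \left(-39\right) = \frac{31980}{151}$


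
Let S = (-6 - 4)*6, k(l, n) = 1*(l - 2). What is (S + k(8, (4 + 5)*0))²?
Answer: 2916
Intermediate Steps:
k(l, n) = -2 + l (k(l, n) = 1*(-2 + l) = -2 + l)
S = -60 (S = -10*6 = -60)
(S + k(8, (4 + 5)*0))² = (-60 + (-2 + 8))² = (-60 + 6)² = (-54)² = 2916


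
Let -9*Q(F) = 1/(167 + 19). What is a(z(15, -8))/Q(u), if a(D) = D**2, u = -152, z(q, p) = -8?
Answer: -107136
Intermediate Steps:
Q(F) = -1/1674 (Q(F) = -1/(9*(167 + 19)) = -1/9/186 = -1/9*1/186 = -1/1674)
a(z(15, -8))/Q(u) = (-8)**2/(-1/1674) = 64*(-1674) = -107136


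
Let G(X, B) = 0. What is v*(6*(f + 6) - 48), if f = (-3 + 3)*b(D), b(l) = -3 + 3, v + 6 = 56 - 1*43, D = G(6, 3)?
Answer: -84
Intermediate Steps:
D = 0
v = 7 (v = -6 + (56 - 1*43) = -6 + (56 - 43) = -6 + 13 = 7)
b(l) = 0
f = 0 (f = (-3 + 3)*0 = 0*0 = 0)
v*(6*(f + 6) - 48) = 7*(6*(0 + 6) - 48) = 7*(6*6 - 48) = 7*(36 - 48) = 7*(-12) = -84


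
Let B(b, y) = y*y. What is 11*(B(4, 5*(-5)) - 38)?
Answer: 6457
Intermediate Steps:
B(b, y) = y²
11*(B(4, 5*(-5)) - 38) = 11*((5*(-5))² - 38) = 11*((-25)² - 38) = 11*(625 - 38) = 11*587 = 6457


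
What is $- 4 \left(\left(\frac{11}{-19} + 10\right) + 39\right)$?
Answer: $- \frac{3680}{19} \approx -193.68$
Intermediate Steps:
$- 4 \left(\left(\frac{11}{-19} + 10\right) + 39\right) = - 4 \left(\left(11 \left(- \frac{1}{19}\right) + 10\right) + 39\right) = - 4 \left(\left(- \frac{11}{19} + 10\right) + 39\right) = - 4 \left(\frac{179}{19} + 39\right) = \left(-4\right) \frac{920}{19} = - \frac{3680}{19}$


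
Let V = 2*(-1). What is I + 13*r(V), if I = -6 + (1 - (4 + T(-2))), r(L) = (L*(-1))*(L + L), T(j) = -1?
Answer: -112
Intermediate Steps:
V = -2
r(L) = -2*L**2 (r(L) = (-L)*(2*L) = -2*L**2)
I = -8 (I = -6 + (1 - (4 - 1)) = -6 + (1 - 1*3) = -6 + (1 - 3) = -6 - 2 = -8)
I + 13*r(V) = -8 + 13*(-2*(-2)**2) = -8 + 13*(-2*4) = -8 + 13*(-8) = -8 - 104 = -112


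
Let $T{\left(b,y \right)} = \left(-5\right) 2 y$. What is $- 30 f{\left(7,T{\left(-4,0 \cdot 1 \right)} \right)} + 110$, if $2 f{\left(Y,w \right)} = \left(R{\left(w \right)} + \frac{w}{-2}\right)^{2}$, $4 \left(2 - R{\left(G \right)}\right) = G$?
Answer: $50$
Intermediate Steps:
$R{\left(G \right)} = 2 - \frac{G}{4}$
$T{\left(b,y \right)} = - 10 y$
$f{\left(Y,w \right)} = \frac{\left(2 - \frac{3 w}{4}\right)^{2}}{2}$ ($f{\left(Y,w \right)} = \frac{\left(\left(2 - \frac{w}{4}\right) + \frac{w}{-2}\right)^{2}}{2} = \frac{\left(\left(2 - \frac{w}{4}\right) + w \left(- \frac{1}{2}\right)\right)^{2}}{2} = \frac{\left(\left(2 - \frac{w}{4}\right) - \frac{w}{2}\right)^{2}}{2} = \frac{\left(2 - \frac{3 w}{4}\right)^{2}}{2}$)
$- 30 f{\left(7,T{\left(-4,0 \cdot 1 \right)} \right)} + 110 = - 30 \frac{\left(-8 + 3 \left(- 10 \cdot 0 \cdot 1\right)\right)^{2}}{32} + 110 = - 30 \frac{\left(-8 + 3 \left(\left(-10\right) 0\right)\right)^{2}}{32} + 110 = - 30 \frac{\left(-8 + 3 \cdot 0\right)^{2}}{32} + 110 = - 30 \frac{\left(-8 + 0\right)^{2}}{32} + 110 = - 30 \frac{\left(-8\right)^{2}}{32} + 110 = - 30 \cdot \frac{1}{32} \cdot 64 + 110 = \left(-30\right) 2 + 110 = -60 + 110 = 50$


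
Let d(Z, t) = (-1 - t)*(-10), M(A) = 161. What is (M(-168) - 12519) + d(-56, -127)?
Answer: -13618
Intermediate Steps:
d(Z, t) = 10 + 10*t
(M(-168) - 12519) + d(-56, -127) = (161 - 12519) + (10 + 10*(-127)) = -12358 + (10 - 1270) = -12358 - 1260 = -13618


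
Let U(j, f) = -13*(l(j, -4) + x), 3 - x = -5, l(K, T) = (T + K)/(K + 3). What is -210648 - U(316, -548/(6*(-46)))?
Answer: -67159480/319 ≈ -2.1053e+5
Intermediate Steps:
l(K, T) = (K + T)/(3 + K)
x = 8 (x = 3 - 1*(-5) = 3 + 5 = 8)
U(j, f) = -104 - 13*(-4 + j)/(3 + j) (U(j, f) = -13*((j - 4)/(3 + j) + 8) = -13*((-4 + j)/(3 + j) + 8) = -13*(8 + (-4 + j)/(3 + j)) = -104 - 13*(-4 + j)/(3 + j))
-210648 - U(316, -548/(6*(-46))) = -210648 - 13*(-20 - 9*316)/(3 + 316) = -210648 - 13*(-20 - 2844)/319 = -210648 - 13*(-2864)/319 = -210648 - 1*(-37232/319) = -210648 + 37232/319 = -67159480/319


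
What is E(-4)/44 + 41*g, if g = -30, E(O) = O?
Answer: -13531/11 ≈ -1230.1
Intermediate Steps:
E(-4)/44 + 41*g = -4/44 + 41*(-30) = -4*1/44 - 1230 = -1/11 - 1230 = -13531/11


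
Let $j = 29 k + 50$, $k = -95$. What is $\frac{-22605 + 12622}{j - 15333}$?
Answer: $\frac{9983}{18038} \approx 0.55344$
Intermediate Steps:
$j = -2705$ ($j = 29 \left(-95\right) + 50 = -2755 + 50 = -2705$)
$\frac{-22605 + 12622}{j - 15333} = \frac{-22605 + 12622}{-2705 - 15333} = - \frac{9983}{-18038} = \left(-9983\right) \left(- \frac{1}{18038}\right) = \frac{9983}{18038}$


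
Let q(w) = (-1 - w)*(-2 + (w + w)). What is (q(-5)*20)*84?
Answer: -80640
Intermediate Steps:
q(w) = (-1 - w)*(-2 + 2*w)
(q(-5)*20)*84 = ((2 - 2*(-5)**2)*20)*84 = ((2 - 2*25)*20)*84 = ((2 - 50)*20)*84 = -48*20*84 = -960*84 = -80640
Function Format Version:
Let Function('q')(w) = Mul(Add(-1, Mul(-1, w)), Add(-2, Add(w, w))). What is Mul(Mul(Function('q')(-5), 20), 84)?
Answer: -80640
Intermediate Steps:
Function('q')(w) = Mul(Add(-1, Mul(-1, w)), Add(-2, Mul(2, w)))
Mul(Mul(Function('q')(-5), 20), 84) = Mul(Mul(Add(2, Mul(-2, Pow(-5, 2))), 20), 84) = Mul(Mul(Add(2, Mul(-2, 25)), 20), 84) = Mul(Mul(Add(2, -50), 20), 84) = Mul(Mul(-48, 20), 84) = Mul(-960, 84) = -80640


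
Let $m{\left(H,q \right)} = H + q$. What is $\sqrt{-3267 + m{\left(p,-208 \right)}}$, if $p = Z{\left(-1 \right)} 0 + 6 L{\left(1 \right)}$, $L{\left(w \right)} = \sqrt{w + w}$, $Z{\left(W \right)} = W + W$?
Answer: $\sqrt{-3475 + 6 \sqrt{2}} \approx 58.877 i$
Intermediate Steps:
$Z{\left(W \right)} = 2 W$
$L{\left(w \right)} = \sqrt{2} \sqrt{w}$ ($L{\left(w \right)} = \sqrt{2 w} = \sqrt{2} \sqrt{w}$)
$p = 6 \sqrt{2}$ ($p = 2 \left(-1\right) 0 + 6 \sqrt{2} \sqrt{1} = \left(-2\right) 0 + 6 \sqrt{2} \cdot 1 = 0 + 6 \sqrt{2} = 6 \sqrt{2} \approx 8.4853$)
$\sqrt{-3267 + m{\left(p,-208 \right)}} = \sqrt{-3267 - \left(208 - 6 \sqrt{2}\right)} = \sqrt{-3475 + 6 \sqrt{2}}$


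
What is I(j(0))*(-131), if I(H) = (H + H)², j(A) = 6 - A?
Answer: -18864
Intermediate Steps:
I(H) = 4*H² (I(H) = (2*H)² = 4*H²)
I(j(0))*(-131) = (4*(6 - 1*0)²)*(-131) = (4*(6 + 0)²)*(-131) = (4*6²)*(-131) = (4*36)*(-131) = 144*(-131) = -18864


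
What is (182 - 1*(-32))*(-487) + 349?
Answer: -103869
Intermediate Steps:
(182 - 1*(-32))*(-487) + 349 = (182 + 32)*(-487) + 349 = 214*(-487) + 349 = -104218 + 349 = -103869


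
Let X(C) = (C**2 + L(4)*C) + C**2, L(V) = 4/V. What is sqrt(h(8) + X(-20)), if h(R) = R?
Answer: 2*sqrt(197) ≈ 28.071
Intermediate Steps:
X(C) = C + 2*C**2 (X(C) = (C**2 + (4/4)*C) + C**2 = (C**2 + (4*(1/4))*C) + C**2 = (C**2 + 1*C) + C**2 = (C**2 + C) + C**2 = (C + C**2) + C**2 = C + 2*C**2)
sqrt(h(8) + X(-20)) = sqrt(8 - 20*(1 + 2*(-20))) = sqrt(8 - 20*(1 - 40)) = sqrt(8 - 20*(-39)) = sqrt(8 + 780) = sqrt(788) = 2*sqrt(197)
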